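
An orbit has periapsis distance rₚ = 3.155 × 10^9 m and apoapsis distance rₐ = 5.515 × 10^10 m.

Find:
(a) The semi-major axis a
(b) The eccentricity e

(a) a = (rₚ + rₐ) / 2 = (3.155e+09 + 5.515e+10) / 2 ≈ 2.915e+10 m = 2.915 × 10^10 m.
(b) e = (rₐ − rₚ) / (rₐ + rₚ) = (5.515e+10 − 3.155e+09) / (5.515e+10 + 3.155e+09) ≈ 0.8918.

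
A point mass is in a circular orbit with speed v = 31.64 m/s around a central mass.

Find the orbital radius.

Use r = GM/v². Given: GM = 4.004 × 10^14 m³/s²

For a circular orbit, v² = GM / r, so r = GM / v².
r = 4.004e+14 / (31.64)² m ≈ 4e+11 m = 400 Gm.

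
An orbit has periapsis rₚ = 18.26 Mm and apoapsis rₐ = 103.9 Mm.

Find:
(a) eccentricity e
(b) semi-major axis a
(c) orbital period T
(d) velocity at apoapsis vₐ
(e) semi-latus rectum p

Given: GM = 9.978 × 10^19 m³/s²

Convert to SI: rₚ = 18.26 Mm = 1.826e+07 m; rₐ = 103.9 Mm = 1.039e+08 m.
(a) e = (rₐ − rₚ)/(rₐ + rₚ) = (1.039e+08 − 1.826e+07)/(1.039e+08 + 1.826e+07) ≈ 0.701
(b) a = (rₚ + rₐ)/2 = (1.826e+07 + 1.039e+08)/2 ≈ 6.108e+07 m
(c) With a = (rₚ + rₐ)/2 = 6.108e+07 m, T = 2π √(a³/GM) = 2π √((6.108e+07)³/9.978e+19) s ≈ 300.3 s
(d) With a = (rₚ + rₐ)/2 = 6.108e+07 m, vₐ = √(GM (2/rₐ − 1/a)) = √(9.978e+19 · (2/1.039e+08 − 1/6.108e+07)) m/s ≈ 5.358e+05 m/s
(e) From a = (rₚ + rₐ)/2 = 6.108e+07 m and e = (rₐ − rₚ)/(rₐ + rₚ) = 0.701048, p = a(1 − e²) = 6.108e+07 · (1 − (0.701048)²) ≈ 3.106e+07 m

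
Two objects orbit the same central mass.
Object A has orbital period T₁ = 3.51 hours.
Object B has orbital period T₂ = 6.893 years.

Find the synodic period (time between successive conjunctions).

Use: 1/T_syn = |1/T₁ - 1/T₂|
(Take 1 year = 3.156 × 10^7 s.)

Convert to SI: T₁ = 3.51 hours = 12636 s; T₂ = 6.893 years = 2.17543e+08 s.
T_syn = |T₁ · T₂ / (T₁ − T₂)|.
T_syn = |12636 · 2.17543e+08 / (12636 − 2.17543e+08)| s ≈ 1.264e+04 s = 3.51 hours.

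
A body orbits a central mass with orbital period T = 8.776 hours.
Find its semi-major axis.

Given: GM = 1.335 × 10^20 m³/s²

Convert to SI: T = 8.776 hours = 31593.6 s.
Invert Kepler's third law: a = (GM · T² / (4π²))^(1/3).
Substituting T = 31593.6 s and GM = 1.335e+20 m³/s²:
a = (1.335e+20 · (31593.6)² / (4π²))^(1/3) m
a ≈ 1.5e+09 m = 1.5 Gm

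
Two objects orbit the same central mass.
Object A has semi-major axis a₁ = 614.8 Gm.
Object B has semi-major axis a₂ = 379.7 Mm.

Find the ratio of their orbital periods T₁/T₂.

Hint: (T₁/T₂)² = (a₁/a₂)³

Convert to SI: a₁ = 614.8 Gm = 6.148e+11 m; a₂ = 379.7 Mm = 3.797e+08 m.
From Kepler's third law, (T₁/T₂)² = (a₁/a₂)³, so T₁/T₂ = (a₁/a₂)^(3/2).
a₁/a₂ = 6.148e+11 / 3.797e+08 = 1619.17.
T₁/T₂ = (1619.17)^(3/2) ≈ 6.515e+04.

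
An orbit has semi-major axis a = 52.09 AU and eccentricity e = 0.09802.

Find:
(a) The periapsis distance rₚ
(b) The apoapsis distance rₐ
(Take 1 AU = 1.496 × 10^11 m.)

Convert to SI: a = 52.09 AU = 7.79266e+12 m.
(a) rₚ = a(1 − e) = 7.79266e+12 · (1 − 0.09802) = 7.79266e+12 · 0.90198 ≈ 7.029e+12 m = 46.98 AU.
(b) rₐ = a(1 + e) = 7.79266e+12 · (1 + 0.09802) = 7.79266e+12 · 1.09802 ≈ 8.557e+12 m = 57.2 AU.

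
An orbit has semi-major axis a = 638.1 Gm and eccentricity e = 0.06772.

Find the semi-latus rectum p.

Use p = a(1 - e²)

Convert to SI: a = 638.1 Gm = 6.381e+11 m.
p = a (1 − e²).
p = 6.381e+11 · (1 − (0.06772)²) = 6.381e+11 · 0.995414 ≈ 6.352e+11 m = 635.2 Gm.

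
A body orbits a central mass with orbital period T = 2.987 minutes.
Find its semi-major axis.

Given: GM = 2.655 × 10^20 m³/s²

Convert to SI: T = 2.987 minutes = 179.22 s.
Invert Kepler's third law: a = (GM · T² / (4π²))^(1/3).
Substituting T = 179.22 s and GM = 2.655e+20 m³/s²:
a = (2.655e+20 · (179.22)² / (4π²))^(1/3) m
a ≈ 6e+07 m = 60 Mm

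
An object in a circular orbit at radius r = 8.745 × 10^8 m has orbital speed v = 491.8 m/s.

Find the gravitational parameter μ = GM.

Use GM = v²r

For a circular orbit v² = GM/r, so GM = v² · r.
GM = (491.8)² · 8.745e+08 m³/s² ≈ 2.115e+14 m³/s² = 2.115 × 10^14 m³/s².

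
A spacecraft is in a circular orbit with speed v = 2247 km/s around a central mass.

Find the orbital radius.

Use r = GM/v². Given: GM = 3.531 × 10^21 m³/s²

Convert to SI: v = 2247 km/s = 2.247e+06 m/s.
For a circular orbit, v² = GM / r, so r = GM / v².
r = 3.531e+21 / (2.247e+06)² m ≈ 6.993e+08 m = 699.3 Mm.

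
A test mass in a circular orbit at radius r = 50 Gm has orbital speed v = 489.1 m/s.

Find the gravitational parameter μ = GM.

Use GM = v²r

Convert to SI: r = 50 Gm = 5e+10 m.
For a circular orbit v² = GM/r, so GM = v² · r.
GM = (489.1)² · 5e+10 m³/s² ≈ 1.196e+16 m³/s² = 1.196 × 10^16 m³/s².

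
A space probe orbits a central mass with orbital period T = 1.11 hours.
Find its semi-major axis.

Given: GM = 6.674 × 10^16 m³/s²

Convert to SI: T = 1.11 hours = 3996 s.
Invert Kepler's third law: a = (GM · T² / (4π²))^(1/3).
Substituting T = 3996 s and GM = 6.674e+16 m³/s²:
a = (6.674e+16 · (3996)² / (4π²))^(1/3) m
a ≈ 3e+07 m = 30 Mm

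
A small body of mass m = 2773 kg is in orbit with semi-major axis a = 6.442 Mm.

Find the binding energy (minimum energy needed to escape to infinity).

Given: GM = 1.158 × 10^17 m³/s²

Convert to SI: a = 6.442 Mm = 6.442e+06 m.
Total orbital energy is E = −GMm/(2a); binding energy is E_bind = −E = GMm/(2a).
E_bind = 1.158e+17 · 2773 / (2 · 6.442e+06) J ≈ 2.492e+13 J = 24.92 TJ.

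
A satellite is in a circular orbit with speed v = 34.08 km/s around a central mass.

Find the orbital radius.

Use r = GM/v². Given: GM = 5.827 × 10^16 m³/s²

Convert to SI: v = 34.08 km/s = 34080 m/s.
For a circular orbit, v² = GM / r, so r = GM / v².
r = 5.827e+16 / (34080)² m ≈ 5.017e+07 m = 50.17 Mm.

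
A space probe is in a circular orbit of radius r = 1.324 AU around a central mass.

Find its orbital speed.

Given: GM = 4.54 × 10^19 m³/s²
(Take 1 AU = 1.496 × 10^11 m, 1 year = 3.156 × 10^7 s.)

Convert to SI: r = 1.324 AU = 1.9807e+11 m.
For a circular orbit, gravity supplies the centripetal force, so v = √(GM / r).
v = √(4.54e+19 / 1.9807e+11) m/s ≈ 1.514e+04 m/s = 3.194 AU/year.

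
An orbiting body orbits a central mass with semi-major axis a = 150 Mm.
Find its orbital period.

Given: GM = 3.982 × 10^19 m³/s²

Convert to SI: a = 150 Mm = 1.5e+08 m.
Kepler's third law: T = 2π √(a³ / GM).
Substituting a = 1.5e+08 m and GM = 3.982e+19 m³/s²:
T = 2π √((1.5e+08)³ / 3.982e+19) s
T ≈ 1829 s = 30.49 minutes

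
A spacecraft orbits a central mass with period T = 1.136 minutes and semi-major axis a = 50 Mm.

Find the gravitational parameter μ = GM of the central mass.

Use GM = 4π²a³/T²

Convert to SI: T = 1.136 minutes = 68.16 s; a = 50 Mm = 5e+07 m.
GM = 4π² · a³ / T².
GM = 4π² · (5e+07)³ / (68.16)² m³/s² ≈ 1.062e+21 m³/s² = 1.062 × 10^21 m³/s².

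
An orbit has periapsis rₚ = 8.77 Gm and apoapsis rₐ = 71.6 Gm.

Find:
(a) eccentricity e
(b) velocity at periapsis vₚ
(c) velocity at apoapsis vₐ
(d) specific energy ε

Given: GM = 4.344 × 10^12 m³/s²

Convert to SI: rₚ = 8.77 Gm = 8.77e+09 m; rₐ = 71.6 Gm = 7.16e+10 m.
(a) e = (rₐ − rₚ)/(rₐ + rₚ) = (7.16e+10 − 8.77e+09)/(7.16e+10 + 8.77e+09) ≈ 0.7818
(b) With a = (rₚ + rₐ)/2 = 4.0185e+10 m, vₚ = √(GM (2/rₚ − 1/a)) = √(4.344e+12 · (2/8.77e+09 − 1/4.0185e+10)) m/s ≈ 29.71 m/s
(c) With a = (rₚ + rₐ)/2 = 4.0185e+10 m, vₐ = √(GM (2/rₐ − 1/a)) = √(4.344e+12 · (2/7.16e+10 − 1/4.0185e+10)) m/s ≈ 3.639 m/s
(d) With a = (rₚ + rₐ)/2 = 4.0185e+10 m, ε = −GM/(2a) = −4.344e+12/(2 · 4.0185e+10) J/kg ≈ -54.05 J/kg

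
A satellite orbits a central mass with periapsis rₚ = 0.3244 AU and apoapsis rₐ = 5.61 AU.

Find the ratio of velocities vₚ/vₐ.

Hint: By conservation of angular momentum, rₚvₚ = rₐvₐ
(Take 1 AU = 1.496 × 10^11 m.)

Convert to SI: rₚ = 0.3244 AU = 4.85302e+10 m; rₐ = 5.61 AU = 8.39256e+11 m.
Conservation of angular momentum gives rₚvₚ = rₐvₐ, so vₚ/vₐ = rₐ/rₚ.
vₚ/vₐ = 8.39256e+11 / 4.85302e+10 ≈ 17.29.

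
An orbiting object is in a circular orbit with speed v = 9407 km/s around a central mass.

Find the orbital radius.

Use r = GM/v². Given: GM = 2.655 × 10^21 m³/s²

Convert to SI: v = 9407 km/s = 9.407e+06 m/s.
For a circular orbit, v² = GM / r, so r = GM / v².
r = 2.655e+21 / (9.407e+06)² m ≈ 3e+07 m = 30 Mm.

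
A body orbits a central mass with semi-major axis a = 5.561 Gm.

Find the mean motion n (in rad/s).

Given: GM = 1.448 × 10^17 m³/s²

Convert to SI: a = 5.561 Gm = 5.561e+09 m.
n = √(GM / a³).
n = √(1.448e+17 / (5.561e+09)³) rad/s ≈ 9.176e-07 rad/s.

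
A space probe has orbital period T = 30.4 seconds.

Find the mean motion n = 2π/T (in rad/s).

n = 2π / T.
n = 2π / 30.4 s ≈ 0.2067 rad/s.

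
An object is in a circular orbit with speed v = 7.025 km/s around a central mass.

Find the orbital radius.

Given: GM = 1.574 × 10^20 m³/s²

Convert to SI: v = 7.025 km/s = 7025 m/s.
For a circular orbit, v² = GM / r, so r = GM / v².
r = 1.574e+20 / (7025)² m ≈ 3.189e+12 m = 3.189 Tm.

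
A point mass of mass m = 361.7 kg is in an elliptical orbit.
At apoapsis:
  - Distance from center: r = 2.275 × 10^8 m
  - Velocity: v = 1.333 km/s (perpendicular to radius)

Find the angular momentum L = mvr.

Convert to SI: v = 1.333 km/s = 1333 m/s.
Since v is perpendicular to r, L = m · v · r.
L = 361.7 · 1333 · 2.275e+08 kg·m²/s ≈ 1.097e+14 kg·m²/s.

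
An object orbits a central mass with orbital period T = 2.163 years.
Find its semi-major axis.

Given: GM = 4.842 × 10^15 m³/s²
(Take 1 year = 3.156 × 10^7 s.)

Convert to SI: T = 2.163 years = 6.82643e+07 s.
Invert Kepler's third law: a = (GM · T² / (4π²))^(1/3).
Substituting T = 6.82643e+07 s and GM = 4.842e+15 m³/s²:
a = (4.842e+15 · (6.82643e+07)² / (4π²))^(1/3) m
a ≈ 8.299e+09 m = 8.299 × 10^9 m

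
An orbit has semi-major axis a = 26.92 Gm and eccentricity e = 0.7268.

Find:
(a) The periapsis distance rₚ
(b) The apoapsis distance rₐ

Convert to SI: a = 26.92 Gm = 2.692e+10 m.
(a) rₚ = a(1 − e) = 2.692e+10 · (1 − 0.7268) = 2.692e+10 · 0.2732 ≈ 7.355e+09 m = 7.355 Gm.
(b) rₐ = a(1 + e) = 2.692e+10 · (1 + 0.7268) = 2.692e+10 · 1.7268 ≈ 4.649e+10 m = 46.49 Gm.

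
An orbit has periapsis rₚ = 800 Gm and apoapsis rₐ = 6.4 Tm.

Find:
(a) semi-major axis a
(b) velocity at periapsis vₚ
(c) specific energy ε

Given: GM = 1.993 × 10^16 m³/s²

Convert to SI: rₚ = 800 Gm = 8e+11 m; rₐ = 6.4 Tm = 6.4e+12 m.
(a) a = (rₚ + rₐ)/2 = (8e+11 + 6.4e+12)/2 ≈ 3.6e+12 m
(b) With a = (rₚ + rₐ)/2 = 3.6e+12 m, vₚ = √(GM (2/rₚ − 1/a)) = √(1.993e+16 · (2/8e+11 − 1/3.6e+12)) m/s ≈ 210.4 m/s
(c) With a = (rₚ + rₐ)/2 = 3.6e+12 m, ε = −GM/(2a) = −1.993e+16/(2 · 3.6e+12) J/kg ≈ -2768 J/kg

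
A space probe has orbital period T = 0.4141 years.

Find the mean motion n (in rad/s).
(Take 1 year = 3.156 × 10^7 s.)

Convert to SI: T = 0.4141 years = 1.3069e+07 s.
n = 2π / T.
n = 2π / 1.3069e+07 s ≈ 4.808e-07 rad/s.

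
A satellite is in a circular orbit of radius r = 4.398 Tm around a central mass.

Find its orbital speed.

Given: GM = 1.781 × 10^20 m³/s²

Convert to SI: r = 4.398 Tm = 4.398e+12 m.
For a circular orbit, gravity supplies the centripetal force, so v = √(GM / r).
v = √(1.781e+20 / 4.398e+12) m/s ≈ 6364 m/s = 6.364 km/s.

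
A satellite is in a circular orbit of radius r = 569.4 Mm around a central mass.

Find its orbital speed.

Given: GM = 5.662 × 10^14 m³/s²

Convert to SI: r = 569.4 Mm = 5.694e+08 m.
For a circular orbit, gravity supplies the centripetal force, so v = √(GM / r).
v = √(5.662e+14 / 5.694e+08) m/s ≈ 997.2 m/s = 997.2 m/s.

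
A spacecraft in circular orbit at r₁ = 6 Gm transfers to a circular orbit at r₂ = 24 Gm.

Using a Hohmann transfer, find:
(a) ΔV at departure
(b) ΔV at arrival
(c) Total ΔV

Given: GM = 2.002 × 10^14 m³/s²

Convert to SI: r₁ = 6 Gm = 6e+09 m; r₂ = 24 Gm = 2.4e+10 m.
Transfer semi-major axis: a_t = (r₁ + r₂)/2 = (6e+09 + 2.4e+10)/2 = 1.5e+10 m.
Circular speeds: v₁ = √(GM/r₁) = 182.665 m/s, v₂ = √(GM/r₂) = 91.3327 m/s.
Transfer speeds (vis-viva v² = GM(2/r − 1/a_t)): v₁ᵗ = 231.056 m/s, v₂ᵗ = 57.7639 m/s.
(a) ΔV₁ = |v₁ᵗ − v₁| ≈ 48.39 m/s = 48.39 m/s.
(b) ΔV₂ = |v₂ − v₂ᵗ| ≈ 33.57 m/s = 33.57 m/s.
(c) ΔV_total = ΔV₁ + ΔV₂ ≈ 81.96 m/s = 81.96 m/s.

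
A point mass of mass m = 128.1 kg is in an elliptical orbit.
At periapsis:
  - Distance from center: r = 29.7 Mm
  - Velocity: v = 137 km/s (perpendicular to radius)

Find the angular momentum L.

Convert to SI: r = 29.7 Mm = 2.97e+07 m; v = 137 km/s = 137000 m/s.
Since v is perpendicular to r, L = m · v · r.
L = 128.1 · 137000 · 2.97e+07 kg·m²/s ≈ 5.212e+14 kg·m²/s.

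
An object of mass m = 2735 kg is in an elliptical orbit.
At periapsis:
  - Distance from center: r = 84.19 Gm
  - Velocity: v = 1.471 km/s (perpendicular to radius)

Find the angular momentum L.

Convert to SI: r = 84.19 Gm = 8.419e+10 m; v = 1.471 km/s = 1471 m/s.
Since v is perpendicular to r, L = m · v · r.
L = 2735 · 1471 · 8.419e+10 kg·m²/s ≈ 3.387e+17 kg·m²/s.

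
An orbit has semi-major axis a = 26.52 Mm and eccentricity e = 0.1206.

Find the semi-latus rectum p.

Convert to SI: a = 26.52 Mm = 2.652e+07 m.
p = a (1 − e²).
p = 2.652e+07 · (1 − (0.1206)²) = 2.652e+07 · 0.985456 ≈ 2.613e+07 m = 26.13 Mm.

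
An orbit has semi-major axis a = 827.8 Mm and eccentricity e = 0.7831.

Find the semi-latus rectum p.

Convert to SI: a = 827.8 Mm = 8.278e+08 m.
p = a (1 − e²).
p = 8.278e+08 · (1 − (0.7831)²) = 8.278e+08 · 0.386754 ≈ 3.202e+08 m = 320.2 Mm.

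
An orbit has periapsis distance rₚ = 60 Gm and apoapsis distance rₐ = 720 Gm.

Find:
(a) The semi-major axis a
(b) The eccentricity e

Convert to SI: rₚ = 60 Gm = 6e+10 m; rₐ = 720 Gm = 7.2e+11 m.
(a) a = (rₚ + rₐ) / 2 = (6e+10 + 7.2e+11) / 2 ≈ 3.9e+11 m = 390 Gm.
(b) e = (rₐ − rₚ) / (rₐ + rₚ) = (7.2e+11 − 6e+10) / (7.2e+11 + 6e+10) ≈ 0.8462.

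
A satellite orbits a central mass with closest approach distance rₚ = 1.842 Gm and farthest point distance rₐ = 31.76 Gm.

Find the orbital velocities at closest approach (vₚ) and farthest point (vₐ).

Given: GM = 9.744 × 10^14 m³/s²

Convert to SI: rₚ = 1.842 Gm = 1.842e+09 m; rₐ = 31.76 Gm = 3.176e+10 m.
Use the vis-viva equation v² = GM(2/r − 1/a) with a = (rₚ + rₐ)/2 = (1.842e+09 + 3.176e+10)/2 = 1.6801e+10 m.
vₚ = √(GM · (2/rₚ − 1/a)) = √(9.744e+14 · (2/1.842e+09 − 1/1.6801e+10)) m/s ≈ 1000 m/s = 1000 m/s.
vₐ = √(GM · (2/rₐ − 1/a)) = √(9.744e+14 · (2/3.176e+10 − 1/1.6801e+10)) m/s ≈ 58 m/s = 58 m/s.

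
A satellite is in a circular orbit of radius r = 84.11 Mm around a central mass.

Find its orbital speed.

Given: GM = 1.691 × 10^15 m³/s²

Convert to SI: r = 84.11 Mm = 8.411e+07 m.
For a circular orbit, gravity supplies the centripetal force, so v = √(GM / r).
v = √(1.691e+15 / 8.411e+07) m/s ≈ 4484 m/s = 4.484 km/s.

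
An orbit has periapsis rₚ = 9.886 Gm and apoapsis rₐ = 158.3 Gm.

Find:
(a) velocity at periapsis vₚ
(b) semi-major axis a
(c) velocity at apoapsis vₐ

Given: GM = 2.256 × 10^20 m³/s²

Convert to SI: rₚ = 9.886 Gm = 9.886e+09 m; rₐ = 158.3 Gm = 1.583e+11 m.
(a) With a = (rₚ + rₐ)/2 = 8.4093e+10 m, vₚ = √(GM (2/rₚ − 1/a)) = √(2.256e+20 · (2/9.886e+09 − 1/8.4093e+10)) m/s ≈ 2.073e+05 m/s
(b) a = (rₚ + rₐ)/2 = (9.886e+09 + 1.583e+11)/2 ≈ 8.409e+10 m
(c) With a = (rₚ + rₐ)/2 = 8.4093e+10 m, vₐ = √(GM (2/rₐ − 1/a)) = √(2.256e+20 · (2/1.583e+11 − 1/8.4093e+10)) m/s ≈ 1.294e+04 m/s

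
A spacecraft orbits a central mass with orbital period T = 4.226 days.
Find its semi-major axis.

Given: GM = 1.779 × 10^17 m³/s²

Convert to SI: T = 4.226 days = 365126 s.
Invert Kepler's third law: a = (GM · T² / (4π²))^(1/3).
Substituting T = 365126 s and GM = 1.779e+17 m³/s²:
a = (1.779e+17 · (365126)² / (4π²))^(1/3) m
a ≈ 8.438e+08 m = 843.8 Mm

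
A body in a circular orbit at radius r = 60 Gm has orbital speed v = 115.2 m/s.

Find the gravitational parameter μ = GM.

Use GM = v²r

Convert to SI: r = 60 Gm = 6e+10 m.
For a circular orbit v² = GM/r, so GM = v² · r.
GM = (115.2)² · 6e+10 m³/s² ≈ 7.963e+14 m³/s² = 7.963 × 10^14 m³/s².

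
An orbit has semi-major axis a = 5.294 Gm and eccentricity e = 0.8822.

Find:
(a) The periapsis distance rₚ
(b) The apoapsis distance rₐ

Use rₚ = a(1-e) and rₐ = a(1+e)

Convert to SI: a = 5.294 Gm = 5.294e+09 m.
(a) rₚ = a(1 − e) = 5.294e+09 · (1 − 0.8822) = 5.294e+09 · 0.1178 ≈ 6.236e+08 m = 623.6 Mm.
(b) rₐ = a(1 + e) = 5.294e+09 · (1 + 0.8822) = 5.294e+09 · 1.8822 ≈ 9.964e+09 m = 9.964 Gm.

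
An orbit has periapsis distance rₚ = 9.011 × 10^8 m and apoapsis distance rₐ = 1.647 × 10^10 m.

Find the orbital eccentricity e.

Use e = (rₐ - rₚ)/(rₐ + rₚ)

e = (rₐ − rₚ) / (rₐ + rₚ).
e = (1.647e+10 − 9.011e+08) / (1.647e+10 + 9.011e+08) = 1.55689e+10 / 1.73711e+10 ≈ 0.8963.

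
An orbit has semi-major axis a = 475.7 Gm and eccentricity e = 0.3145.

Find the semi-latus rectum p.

Convert to SI: a = 475.7 Gm = 4.757e+11 m.
p = a (1 − e²).
p = 4.757e+11 · (1 − (0.3145)²) = 4.757e+11 · 0.90109 ≈ 4.286e+11 m = 428.6 Gm.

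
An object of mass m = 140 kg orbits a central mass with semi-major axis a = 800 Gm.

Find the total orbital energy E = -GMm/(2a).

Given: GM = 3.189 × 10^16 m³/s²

Convert to SI: a = 800 Gm = 8e+11 m.
E = −GMm / (2a).
E = −3.189e+16 · 140 / (2 · 8e+11) J ≈ -2.79e+06 J = -2.79 MJ.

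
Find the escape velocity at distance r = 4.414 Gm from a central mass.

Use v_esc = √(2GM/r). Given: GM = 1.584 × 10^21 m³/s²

Convert to SI: r = 4.414 Gm = 4.414e+09 m.
Escape velocity comes from setting total energy to zero: ½v² − GM/r = 0 ⇒ v_esc = √(2GM / r).
v_esc = √(2 · 1.584e+21 / 4.414e+09) m/s ≈ 8.472e+05 m/s = 847.2 km/s.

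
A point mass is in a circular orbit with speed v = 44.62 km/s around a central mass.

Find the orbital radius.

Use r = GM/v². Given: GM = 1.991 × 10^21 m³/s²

Convert to SI: v = 44.62 km/s = 44620 m/s.
For a circular orbit, v² = GM / r, so r = GM / v².
r = 1.991e+21 / (44620)² m ≈ 1e+12 m = 1 Tm.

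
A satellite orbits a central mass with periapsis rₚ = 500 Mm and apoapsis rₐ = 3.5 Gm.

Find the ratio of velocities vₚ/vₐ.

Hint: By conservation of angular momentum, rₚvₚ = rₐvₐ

Convert to SI: rₚ = 500 Mm = 5e+08 m; rₐ = 3.5 Gm = 3.5e+09 m.
Conservation of angular momentum gives rₚvₚ = rₐvₐ, so vₚ/vₐ = rₐ/rₚ.
vₚ/vₐ = 3.5e+09 / 5e+08 ≈ 7.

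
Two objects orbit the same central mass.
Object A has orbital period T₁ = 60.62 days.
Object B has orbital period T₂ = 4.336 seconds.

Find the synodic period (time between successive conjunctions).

Convert to SI: T₁ = 60.62 days = 5.23757e+06 s.
T_syn = |T₁ · T₂ / (T₁ − T₂)|.
T_syn = |5.23757e+06 · 4.336 / (5.23757e+06 − 4.336)| s ≈ 4.336 s = 4.336 seconds.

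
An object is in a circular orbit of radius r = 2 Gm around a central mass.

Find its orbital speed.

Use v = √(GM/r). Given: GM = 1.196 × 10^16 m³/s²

Convert to SI: r = 2 Gm = 2e+09 m.
For a circular orbit, gravity supplies the centripetal force, so v = √(GM / r).
v = √(1.196e+16 / 2e+09) m/s ≈ 2445 m/s = 2.445 km/s.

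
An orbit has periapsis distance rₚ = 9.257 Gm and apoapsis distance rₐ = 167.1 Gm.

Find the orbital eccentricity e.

Convert to SI: rₚ = 9.257 Gm = 9.257e+09 m; rₐ = 167.1 Gm = 1.671e+11 m.
e = (rₐ − rₚ) / (rₐ + rₚ).
e = (1.671e+11 − 9.257e+09) / (1.671e+11 + 9.257e+09) = 1.57843e+11 / 1.76357e+11 ≈ 0.895.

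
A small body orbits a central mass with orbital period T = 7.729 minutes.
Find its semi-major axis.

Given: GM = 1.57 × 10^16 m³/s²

Convert to SI: T = 7.729 minutes = 463.74 s.
Invert Kepler's third law: a = (GM · T² / (4π²))^(1/3).
Substituting T = 463.74 s and GM = 1.57e+16 m³/s²:
a = (1.57e+16 · (463.74)² / (4π²))^(1/3) m
a ≈ 4.406e+06 m = 4.406 Mm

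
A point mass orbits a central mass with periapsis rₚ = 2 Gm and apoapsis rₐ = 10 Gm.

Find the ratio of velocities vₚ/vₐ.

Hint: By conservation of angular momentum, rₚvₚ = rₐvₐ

Convert to SI: rₚ = 2 Gm = 2e+09 m; rₐ = 10 Gm = 1e+10 m.
Conservation of angular momentum gives rₚvₚ = rₐvₐ, so vₚ/vₐ = rₐ/rₚ.
vₚ/vₐ = 1e+10 / 2e+09 ≈ 5.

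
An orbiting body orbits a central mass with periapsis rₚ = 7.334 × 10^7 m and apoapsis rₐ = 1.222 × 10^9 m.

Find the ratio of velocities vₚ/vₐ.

Conservation of angular momentum gives rₚvₚ = rₐvₐ, so vₚ/vₐ = rₐ/rₚ.
vₚ/vₐ = 1.222e+09 / 7.334e+07 ≈ 16.66.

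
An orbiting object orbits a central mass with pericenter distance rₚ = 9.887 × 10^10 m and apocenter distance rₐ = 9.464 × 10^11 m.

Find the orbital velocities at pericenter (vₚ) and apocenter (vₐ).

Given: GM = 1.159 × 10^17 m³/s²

Use the vis-viva equation v² = GM(2/r − 1/a) with a = (rₚ + rₐ)/2 = (9.887e+10 + 9.464e+11)/2 = 5.22635e+11 m.
vₚ = √(GM · (2/rₚ − 1/a)) = √(1.159e+17 · (2/9.887e+10 − 1/5.22635e+11)) m/s ≈ 1457 m/s = 1.457 km/s.
vₐ = √(GM · (2/rₐ − 1/a)) = √(1.159e+17 · (2/9.464e+11 − 1/5.22635e+11)) m/s ≈ 152.2 m/s = 152.2 m/s.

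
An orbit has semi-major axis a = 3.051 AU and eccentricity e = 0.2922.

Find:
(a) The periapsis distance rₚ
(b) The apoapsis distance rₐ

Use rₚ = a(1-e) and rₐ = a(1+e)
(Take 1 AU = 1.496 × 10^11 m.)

Convert to SI: a = 3.051 AU = 4.5643e+11 m.
(a) rₚ = a(1 − e) = 4.5643e+11 · (1 − 0.2922) = 4.5643e+11 · 0.7078 ≈ 3.231e+11 m = 2.159 AU.
(b) rₐ = a(1 + e) = 4.5643e+11 · (1 + 0.2922) = 4.5643e+11 · 1.2922 ≈ 5.898e+11 m = 3.943 AU.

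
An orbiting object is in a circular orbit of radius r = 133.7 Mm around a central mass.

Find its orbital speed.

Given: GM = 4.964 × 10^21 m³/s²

Convert to SI: r = 133.7 Mm = 1.337e+08 m.
For a circular orbit, gravity supplies the centripetal force, so v = √(GM / r).
v = √(4.964e+21 / 1.337e+08) m/s ≈ 6.093e+06 m/s = 6093 km/s.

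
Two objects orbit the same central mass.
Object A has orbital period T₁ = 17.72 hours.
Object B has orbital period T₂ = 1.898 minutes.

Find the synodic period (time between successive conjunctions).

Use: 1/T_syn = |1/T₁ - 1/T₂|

Convert to SI: T₁ = 17.72 hours = 63792 s; T₂ = 1.898 minutes = 113.88 s.
T_syn = |T₁ · T₂ / (T₁ − T₂)|.
T_syn = |63792 · 113.88 / (63792 − 113.88)| s ≈ 114.1 s = 1.901 minutes.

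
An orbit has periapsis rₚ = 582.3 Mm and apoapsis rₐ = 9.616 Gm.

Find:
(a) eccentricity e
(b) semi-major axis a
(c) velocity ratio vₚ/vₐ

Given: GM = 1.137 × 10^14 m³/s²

Convert to SI: rₚ = 582.3 Mm = 5.823e+08 m; rₐ = 9.616 Gm = 9.616e+09 m.
(a) e = (rₐ − rₚ)/(rₐ + rₚ) = (9.616e+09 − 5.823e+08)/(9.616e+09 + 5.823e+08) ≈ 0.8858
(b) a = (rₚ + rₐ)/2 = (5.823e+08 + 9.616e+09)/2 ≈ 5.099e+09 m
(c) Conservation of angular momentum (rₚvₚ = rₐvₐ) gives vₚ/vₐ = rₐ/rₚ = 9.616e+09/5.823e+08 ≈ 16.51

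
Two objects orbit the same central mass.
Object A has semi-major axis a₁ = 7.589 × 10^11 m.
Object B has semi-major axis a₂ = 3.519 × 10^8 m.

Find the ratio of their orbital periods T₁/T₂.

From Kepler's third law, (T₁/T₂)² = (a₁/a₂)³, so T₁/T₂ = (a₁/a₂)^(3/2).
a₁/a₂ = 7.589e+11 / 3.519e+08 = 2156.58.
T₁/T₂ = (2156.58)^(3/2) ≈ 1.001e+05.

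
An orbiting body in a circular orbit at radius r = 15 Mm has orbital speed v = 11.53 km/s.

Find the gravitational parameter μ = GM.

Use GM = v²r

Convert to SI: r = 15 Mm = 1.5e+07 m; v = 11.53 km/s = 11530 m/s.
For a circular orbit v² = GM/r, so GM = v² · r.
GM = (11530)² · 1.5e+07 m³/s² ≈ 1.994e+15 m³/s² = 1.994 × 10^15 m³/s².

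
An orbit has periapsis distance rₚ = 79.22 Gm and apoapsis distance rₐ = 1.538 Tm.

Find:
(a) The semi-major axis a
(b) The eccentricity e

Convert to SI: rₚ = 79.22 Gm = 7.922e+10 m; rₐ = 1.538 Tm = 1.538e+12 m.
(a) a = (rₚ + rₐ) / 2 = (7.922e+10 + 1.538e+12) / 2 ≈ 8.086e+11 m = 808.6 Gm.
(b) e = (rₐ − rₚ) / (rₐ + rₚ) = (1.538e+12 − 7.922e+10) / (1.538e+12 + 7.922e+10) ≈ 0.902.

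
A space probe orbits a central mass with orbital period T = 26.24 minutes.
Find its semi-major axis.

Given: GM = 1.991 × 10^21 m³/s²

Convert to SI: T = 26.24 minutes = 1574.4 s.
Invert Kepler's third law: a = (GM · T² / (4π²))^(1/3).
Substituting T = 1574.4 s and GM = 1.991e+21 m³/s²:
a = (1.991e+21 · (1574.4)² / (4π²))^(1/3) m
a ≈ 5e+08 m = 500 Mm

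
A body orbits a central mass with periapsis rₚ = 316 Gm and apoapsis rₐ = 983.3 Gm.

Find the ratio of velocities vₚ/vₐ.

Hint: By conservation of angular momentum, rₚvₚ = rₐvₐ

Convert to SI: rₚ = 316 Gm = 3.16e+11 m; rₐ = 983.3 Gm = 9.833e+11 m.
Conservation of angular momentum gives rₚvₚ = rₐvₐ, so vₚ/vₐ = rₐ/rₚ.
vₚ/vₐ = 9.833e+11 / 3.16e+11 ≈ 3.112.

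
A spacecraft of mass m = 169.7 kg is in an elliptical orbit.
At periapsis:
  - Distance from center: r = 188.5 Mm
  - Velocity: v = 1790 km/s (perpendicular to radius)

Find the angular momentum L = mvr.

Convert to SI: r = 188.5 Mm = 1.885e+08 m; v = 1790 km/s = 1.79e+06 m/s.
Since v is perpendicular to r, L = m · v · r.
L = 169.7 · 1.79e+06 · 1.885e+08 kg·m²/s ≈ 5.726e+16 kg·m²/s.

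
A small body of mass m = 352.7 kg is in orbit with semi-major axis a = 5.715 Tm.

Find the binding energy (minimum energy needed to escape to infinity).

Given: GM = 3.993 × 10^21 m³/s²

Convert to SI: a = 5.715 Tm = 5.715e+12 m.
Total orbital energy is E = −GMm/(2a); binding energy is E_bind = −E = GMm/(2a).
E_bind = 3.993e+21 · 352.7 / (2 · 5.715e+12) J ≈ 1.232e+11 J = 123.2 GJ.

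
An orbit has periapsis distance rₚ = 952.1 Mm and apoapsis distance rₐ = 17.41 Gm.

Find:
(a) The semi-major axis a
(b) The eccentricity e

Convert to SI: rₚ = 952.1 Mm = 9.521e+08 m; rₐ = 17.41 Gm = 1.741e+10 m.
(a) a = (rₚ + rₐ) / 2 = (9.521e+08 + 1.741e+10) / 2 ≈ 9.181e+09 m = 9.181 Gm.
(b) e = (rₐ − rₚ) / (rₐ + rₚ) = (1.741e+10 − 9.521e+08) / (1.741e+10 + 9.521e+08) ≈ 0.8963.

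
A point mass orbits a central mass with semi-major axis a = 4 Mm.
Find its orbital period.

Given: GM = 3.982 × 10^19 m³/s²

Convert to SI: a = 4 Mm = 4e+06 m.
Kepler's third law: T = 2π √(a³ / GM).
Substituting a = 4e+06 m and GM = 3.982e+19 m³/s²:
T = 2π √((4e+06)³ / 3.982e+19) s
T ≈ 7.966 s = 7.966 seconds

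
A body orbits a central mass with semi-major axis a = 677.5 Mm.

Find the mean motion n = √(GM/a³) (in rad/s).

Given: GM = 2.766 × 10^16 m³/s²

Convert to SI: a = 677.5 Mm = 6.775e+08 m.
n = √(GM / a³).
n = √(2.766e+16 / (6.775e+08)³) rad/s ≈ 9.431e-06 rad/s.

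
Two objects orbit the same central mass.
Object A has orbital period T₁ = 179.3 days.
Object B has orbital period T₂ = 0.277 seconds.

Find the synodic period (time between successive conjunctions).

Convert to SI: T₁ = 179.3 days = 1.54915e+07 s.
T_syn = |T₁ · T₂ / (T₁ − T₂)|.
T_syn = |1.54915e+07 · 0.277 / (1.54915e+07 − 0.277)| s ≈ 0.277 s = 0.277 seconds.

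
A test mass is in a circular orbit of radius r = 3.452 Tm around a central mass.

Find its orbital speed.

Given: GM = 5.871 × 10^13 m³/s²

Convert to SI: r = 3.452 Tm = 3.452e+12 m.
For a circular orbit, gravity supplies the centripetal force, so v = √(GM / r).
v = √(5.871e+13 / 3.452e+12) m/s ≈ 4.124 m/s = 4.124 m/s.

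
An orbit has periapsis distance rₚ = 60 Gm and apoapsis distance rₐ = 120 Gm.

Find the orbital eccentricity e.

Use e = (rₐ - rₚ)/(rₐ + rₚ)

Convert to SI: rₚ = 60 Gm = 6e+10 m; rₐ = 120 Gm = 1.2e+11 m.
e = (rₐ − rₚ) / (rₐ + rₚ).
e = (1.2e+11 − 6e+10) / (1.2e+11 + 6e+10) = 6e+10 / 1.8e+11 ≈ 0.3333.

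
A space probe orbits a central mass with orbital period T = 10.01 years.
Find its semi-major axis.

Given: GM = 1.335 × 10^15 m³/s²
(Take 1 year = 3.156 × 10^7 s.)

Convert to SI: T = 10.01 years = 3.15916e+08 s.
Invert Kepler's third law: a = (GM · T² / (4π²))^(1/3).
Substituting T = 3.15916e+08 s and GM = 1.335e+15 m³/s²:
a = (1.335e+15 · (3.15916e+08)² / (4π²))^(1/3) m
a ≈ 1.5e+10 m = 15 Gm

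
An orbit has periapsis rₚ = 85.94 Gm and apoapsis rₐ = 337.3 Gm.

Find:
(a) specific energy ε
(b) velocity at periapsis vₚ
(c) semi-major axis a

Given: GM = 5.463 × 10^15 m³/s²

Convert to SI: rₚ = 85.94 Gm = 8.594e+10 m; rₐ = 337.3 Gm = 3.373e+11 m.
(a) With a = (rₚ + rₐ)/2 = 2.1162e+11 m, ε = −GM/(2a) = −5.463e+15/(2 · 2.1162e+11) J/kg ≈ -1.291e+04 J/kg
(b) With a = (rₚ + rₐ)/2 = 2.1162e+11 m, vₚ = √(GM (2/rₚ − 1/a)) = √(5.463e+15 · (2/8.594e+10 − 1/2.1162e+11)) m/s ≈ 318.3 m/s
(c) a = (rₚ + rₐ)/2 = (8.594e+10 + 3.373e+11)/2 ≈ 2.116e+11 m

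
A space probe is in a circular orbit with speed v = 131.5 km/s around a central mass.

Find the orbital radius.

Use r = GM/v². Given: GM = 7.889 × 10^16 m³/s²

Convert to SI: v = 131.5 km/s = 131500 m/s.
For a circular orbit, v² = GM / r, so r = GM / v².
r = 7.889e+16 / (131500)² m ≈ 4.562e+06 m = 4.562 Mm.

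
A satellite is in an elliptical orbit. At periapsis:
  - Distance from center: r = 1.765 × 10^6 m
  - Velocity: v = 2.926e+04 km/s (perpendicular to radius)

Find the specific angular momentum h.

Convert to SI: v = 2.926e+04 km/s = 2.926e+07 m/s.
With v perpendicular to r, h = r · v.
h = 1.765e+06 · 2.926e+07 m²/s ≈ 5.164e+13 m²/s.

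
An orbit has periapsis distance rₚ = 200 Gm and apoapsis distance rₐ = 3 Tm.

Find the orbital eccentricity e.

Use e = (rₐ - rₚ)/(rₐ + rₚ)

Convert to SI: rₚ = 200 Gm = 2e+11 m; rₐ = 3 Tm = 3e+12 m.
e = (rₐ − rₚ) / (rₐ + rₚ).
e = (3e+12 − 2e+11) / (3e+12 + 2e+11) = 2.8e+12 / 3.2e+12 ≈ 0.875.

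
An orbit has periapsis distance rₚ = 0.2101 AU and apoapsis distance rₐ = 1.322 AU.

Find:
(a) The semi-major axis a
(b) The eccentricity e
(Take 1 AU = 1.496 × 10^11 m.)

Convert to SI: rₚ = 0.2101 AU = 3.1431e+10 m; rₐ = 1.322 AU = 1.97771e+11 m.
(a) a = (rₚ + rₐ) / 2 = (3.1431e+10 + 1.97771e+11) / 2 ≈ 1.146e+11 m = 0.7661 AU.
(b) e = (rₐ − rₚ) / (rₐ + rₚ) = (1.97771e+11 − 3.1431e+10) / (1.97771e+11 + 3.1431e+10) ≈ 0.7257.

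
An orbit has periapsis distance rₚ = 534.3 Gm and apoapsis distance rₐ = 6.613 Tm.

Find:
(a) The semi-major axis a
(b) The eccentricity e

Convert to SI: rₚ = 534.3 Gm = 5.343e+11 m; rₐ = 6.613 Tm = 6.613e+12 m.
(a) a = (rₚ + rₐ) / 2 = (5.343e+11 + 6.613e+12) / 2 ≈ 3.574e+12 m = 3.574 Tm.
(b) e = (rₐ − rₚ) / (rₐ + rₚ) = (6.613e+12 − 5.343e+11) / (6.613e+12 + 5.343e+11) ≈ 0.8505.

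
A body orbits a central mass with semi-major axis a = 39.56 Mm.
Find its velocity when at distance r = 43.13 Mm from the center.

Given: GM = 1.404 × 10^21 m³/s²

Convert to SI: a = 39.56 Mm = 3.956e+07 m; r = 43.13 Mm = 4.313e+07 m.
Vis-viva: v = √(GM · (2/r − 1/a)).
2/r − 1/a = 2/4.313e+07 − 1/3.956e+07 = 2.10934e-08 m⁻¹.
v = √(1.404e+21 · 2.10934e-08) m/s ≈ 5.442e+06 m/s = 5442 km/s.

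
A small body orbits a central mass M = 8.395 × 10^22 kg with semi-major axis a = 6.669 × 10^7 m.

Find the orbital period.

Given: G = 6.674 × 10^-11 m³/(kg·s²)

GM = G · M = 6.674e-11 · 8.395e+22 = 5.60282e+12 m³/s².
Kepler's third law: T = 2π √(a³ / GM).
Substituting a = 6.669e+07 m and GM = 5.60282e+12 m³/s²:
T = 2π √((6.669e+07)³ / 5.60282e+12) s
T ≈ 1.446e+06 s = 16.73 days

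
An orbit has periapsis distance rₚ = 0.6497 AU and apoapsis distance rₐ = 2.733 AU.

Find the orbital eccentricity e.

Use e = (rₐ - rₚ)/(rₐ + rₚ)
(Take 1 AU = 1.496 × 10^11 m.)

Convert to SI: rₚ = 0.6497 AU = 9.71951e+10 m; rₐ = 2.733 AU = 4.08857e+11 m.
e = (rₐ − rₚ) / (rₐ + rₚ).
e = (4.08857e+11 − 9.71951e+10) / (4.08857e+11 + 9.71951e+10) = 3.11662e+11 / 5.06052e+11 ≈ 0.6159.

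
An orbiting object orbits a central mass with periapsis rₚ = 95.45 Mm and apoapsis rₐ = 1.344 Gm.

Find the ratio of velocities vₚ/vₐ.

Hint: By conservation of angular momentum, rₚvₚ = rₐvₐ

Convert to SI: rₚ = 95.45 Mm = 9.545e+07 m; rₐ = 1.344 Gm = 1.344e+09 m.
Conservation of angular momentum gives rₚvₚ = rₐvₐ, so vₚ/vₐ = rₐ/rₚ.
vₚ/vₐ = 1.344e+09 / 9.545e+07 ≈ 14.08.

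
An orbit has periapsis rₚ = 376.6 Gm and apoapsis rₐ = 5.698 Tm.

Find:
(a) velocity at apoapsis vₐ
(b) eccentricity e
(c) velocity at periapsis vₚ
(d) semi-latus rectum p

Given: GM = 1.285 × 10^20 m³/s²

Convert to SI: rₚ = 376.6 Gm = 3.766e+11 m; rₐ = 5.698 Tm = 5.698e+12 m.
(a) With a = (rₚ + rₐ)/2 = 3.0373e+12 m, vₐ = √(GM (2/rₐ − 1/a)) = √(1.285e+20 · (2/5.698e+12 − 1/3.0373e+12)) m/s ≈ 1672 m/s
(b) e = (rₐ − rₚ)/(rₐ + rₚ) = (5.698e+12 − 3.766e+11)/(5.698e+12 + 3.766e+11) ≈ 0.876
(c) With a = (rₚ + rₐ)/2 = 3.0373e+12 m, vₚ = √(GM (2/rₚ − 1/a)) = √(1.285e+20 · (2/3.766e+11 − 1/3.0373e+12)) m/s ≈ 2.53e+04 m/s
(d) From a = (rₚ + rₐ)/2 = 3.0373e+12 m and e = (rₐ − rₚ)/(rₐ + rₚ) = 0.876008, p = a(1 − e²) = 3.0373e+12 · (1 − (0.876008)²) ≈ 7.065e+11 m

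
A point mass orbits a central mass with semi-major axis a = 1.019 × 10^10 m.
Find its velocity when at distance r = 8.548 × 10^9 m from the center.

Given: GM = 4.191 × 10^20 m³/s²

Vis-viva: v = √(GM · (2/r − 1/a)).
2/r − 1/a = 2/8.548e+09 − 1/1.019e+10 = 1.35837e-10 m⁻¹.
v = √(4.191e+20 · 1.35837e-10) m/s ≈ 2.386e+05 m/s = 238.6 km/s.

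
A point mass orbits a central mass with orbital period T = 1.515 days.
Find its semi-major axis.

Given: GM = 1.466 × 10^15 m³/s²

Convert to SI: T = 1.515 days = 130896 s.
Invert Kepler's third law: a = (GM · T² / (4π²))^(1/3).
Substituting T = 130896 s and GM = 1.466e+15 m³/s²:
a = (1.466e+15 · (130896)² / (4π²))^(1/3) m
a ≈ 8.601e+07 m = 8.601 × 10^7 m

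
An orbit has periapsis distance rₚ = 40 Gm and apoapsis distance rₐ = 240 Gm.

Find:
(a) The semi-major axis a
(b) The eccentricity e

Convert to SI: rₚ = 40 Gm = 4e+10 m; rₐ = 240 Gm = 2.4e+11 m.
(a) a = (rₚ + rₐ) / 2 = (4e+10 + 2.4e+11) / 2 ≈ 1.4e+11 m = 140 Gm.
(b) e = (rₐ − rₚ) / (rₐ + rₚ) = (2.4e+11 − 4e+10) / (2.4e+11 + 4e+10) ≈ 0.7143.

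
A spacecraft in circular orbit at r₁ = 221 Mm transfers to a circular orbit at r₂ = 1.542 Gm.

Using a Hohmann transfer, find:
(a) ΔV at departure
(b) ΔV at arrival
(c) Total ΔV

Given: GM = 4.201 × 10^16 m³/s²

Convert to SI: r₁ = 221 Mm = 2.21e+08 m; r₂ = 1.542 Gm = 1.542e+09 m.
Transfer semi-major axis: a_t = (r₁ + r₂)/2 = (2.21e+08 + 1.542e+09)/2 = 8.815e+08 m.
Circular speeds: v₁ = √(GM/r₁) = 13787.3 m/s, v₂ = √(GM/r₂) = 5219.56 m/s.
Transfer speeds (vis-viva v² = GM(2/r − 1/a_t)): v₁ᵗ = 18235.2 m/s, v₂ᵗ = 2613.48 m/s.
(a) ΔV₁ = |v₁ᵗ − v₁| ≈ 4448 m/s = 4.448 km/s.
(b) ΔV₂ = |v₂ − v₂ᵗ| ≈ 2606 m/s = 2.606 km/s.
(c) ΔV_total = ΔV₁ + ΔV₂ ≈ 7054 m/s = 7.054 km/s.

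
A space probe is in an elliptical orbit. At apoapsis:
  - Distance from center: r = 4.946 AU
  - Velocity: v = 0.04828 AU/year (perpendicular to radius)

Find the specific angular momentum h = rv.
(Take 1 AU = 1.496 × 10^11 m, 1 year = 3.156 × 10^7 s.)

Convert to SI: r = 4.946 AU = 7.39922e+11 m; v = 0.04828 AU/year = 228.856 m/s.
With v perpendicular to r, h = r · v.
h = 7.39922e+11 · 228.856 m²/s ≈ 1.693e+14 m²/s.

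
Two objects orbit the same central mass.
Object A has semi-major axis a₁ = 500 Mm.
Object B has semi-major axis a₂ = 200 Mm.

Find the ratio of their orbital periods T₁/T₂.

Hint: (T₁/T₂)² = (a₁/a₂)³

Convert to SI: a₁ = 500 Mm = 5e+08 m; a₂ = 200 Mm = 2e+08 m.
From Kepler's third law, (T₁/T₂)² = (a₁/a₂)³, so T₁/T₂ = (a₁/a₂)^(3/2).
a₁/a₂ = 5e+08 / 2e+08 = 2.5.
T₁/T₂ = (2.5)^(3/2) ≈ 3.953.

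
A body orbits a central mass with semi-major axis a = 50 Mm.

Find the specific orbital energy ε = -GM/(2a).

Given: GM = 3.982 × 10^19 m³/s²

Convert to SI: a = 50 Mm = 5e+07 m.
ε = −GM / (2a).
ε = −3.982e+19 / (2 · 5e+07) J/kg ≈ -3.982e+11 J/kg = -398.2 GJ/kg.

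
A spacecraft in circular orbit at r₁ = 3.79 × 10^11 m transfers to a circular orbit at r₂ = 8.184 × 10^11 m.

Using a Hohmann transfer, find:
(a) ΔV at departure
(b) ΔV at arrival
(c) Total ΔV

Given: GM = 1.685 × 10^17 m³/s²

Transfer semi-major axis: a_t = (r₁ + r₂)/2 = (3.79e+11 + 8.184e+11)/2 = 5.987e+11 m.
Circular speeds: v₁ = √(GM/r₁) = 666.777 m/s, v₂ = √(GM/r₂) = 453.751 m/s.
Transfer speeds (vis-viva v² = GM(2/r − 1/a_t)): v₁ᵗ = 779.576 m/s, v₂ᵗ = 361.021 m/s.
(a) ΔV₁ = |v₁ᵗ − v₁| ≈ 112.8 m/s = 112.8 m/s.
(b) ΔV₂ = |v₂ − v₂ᵗ| ≈ 92.73 m/s = 92.73 m/s.
(c) ΔV_total = ΔV₁ + ΔV₂ ≈ 205.5 m/s = 205.5 m/s.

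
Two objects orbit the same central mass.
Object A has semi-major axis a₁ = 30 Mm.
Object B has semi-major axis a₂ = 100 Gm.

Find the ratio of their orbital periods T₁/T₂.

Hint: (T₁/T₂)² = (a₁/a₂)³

Convert to SI: a₁ = 30 Mm = 3e+07 m; a₂ = 100 Gm = 1e+11 m.
From Kepler's third law, (T₁/T₂)² = (a₁/a₂)³, so T₁/T₂ = (a₁/a₂)^(3/2).
a₁/a₂ = 3e+07 / 1e+11 = 0.0003.
T₁/T₂ = (0.0003)^(3/2) ≈ 5.196e-06.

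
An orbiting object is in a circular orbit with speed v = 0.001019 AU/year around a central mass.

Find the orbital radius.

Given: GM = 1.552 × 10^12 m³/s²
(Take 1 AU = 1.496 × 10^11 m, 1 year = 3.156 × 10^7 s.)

Convert to SI: v = 0.001019 AU/year = 4.83024 m/s.
For a circular orbit, v² = GM / r, so r = GM / v².
r = 1.552e+12 / (4.83024)² m ≈ 6.652e+10 m = 0.4447 AU.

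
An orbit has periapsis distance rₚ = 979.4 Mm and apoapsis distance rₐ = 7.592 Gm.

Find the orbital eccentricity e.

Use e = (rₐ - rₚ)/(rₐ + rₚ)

Convert to SI: rₚ = 979.4 Mm = 9.794e+08 m; rₐ = 7.592 Gm = 7.592e+09 m.
e = (rₐ − rₚ) / (rₐ + rₚ).
e = (7.592e+09 − 9.794e+08) / (7.592e+09 + 9.794e+08) = 6.6126e+09 / 8.5714e+09 ≈ 0.7715.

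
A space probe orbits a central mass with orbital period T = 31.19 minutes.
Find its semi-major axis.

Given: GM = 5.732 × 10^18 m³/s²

Convert to SI: T = 31.19 minutes = 1871.4 s.
Invert Kepler's third law: a = (GM · T² / (4π²))^(1/3).
Substituting T = 1871.4 s and GM = 5.732e+18 m³/s²:
a = (5.732e+18 · (1871.4)² / (4π²))^(1/3) m
a ≈ 7.982e+07 m = 79.82 Mm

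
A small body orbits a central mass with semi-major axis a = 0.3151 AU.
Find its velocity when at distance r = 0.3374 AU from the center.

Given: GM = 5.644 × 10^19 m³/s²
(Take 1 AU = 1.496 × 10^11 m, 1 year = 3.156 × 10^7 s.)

Convert to SI: a = 0.3151 AU = 4.7139e+10 m; r = 0.3374 AU = 5.0475e+10 m.
Vis-viva: v = √(GM · (2/r − 1/a)).
2/r − 1/a = 2/5.0475e+10 − 1/4.7139e+10 = 1.84097e-11 m⁻¹.
v = √(5.644e+19 · 1.84097e-11) m/s ≈ 3.223e+04 m/s = 6.8 AU/year.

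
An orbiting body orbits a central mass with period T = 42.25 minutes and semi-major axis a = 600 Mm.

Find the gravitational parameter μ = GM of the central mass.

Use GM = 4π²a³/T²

Convert to SI: T = 42.25 minutes = 2535 s; a = 600 Mm = 6e+08 m.
GM = 4π² · a³ / T².
GM = 4π² · (6e+08)³ / (2535)² m³/s² ≈ 1.327e+21 m³/s² = 1.327 × 10^21 m³/s².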